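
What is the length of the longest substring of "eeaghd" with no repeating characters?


Input: "eeaghd"
Sliding window (track last position of each char):
  Position 0 ('e'): window [0,0] length 1 -- new best
  Position 1 ('e'): repeat (last at 0), move window start to 1
  Position 1 ('e'): window [1,1] length 1
  Position 2 ('a'): window [1,2] length 2 -- new best
  Position 3 ('g'): window [1,3] length 3 -- new best
  Position 4 ('h'): window [1,4] length 4 -- new best
  Position 5 ('d'): window [1,5] length 5 -- new best
Longest substring with no repeats: "eaghd" with length 5

5


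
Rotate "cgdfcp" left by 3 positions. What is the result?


Input: "cgdfcp", rotate left by 3
First 3 characters: "cgd"
Remaining characters: "fcp"
Concatenate remaining + first: "fcp" + "cgd" = "fcpcgd"

fcpcgd


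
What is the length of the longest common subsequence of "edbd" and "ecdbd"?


LCS of "edbd" and "ecdbd"
DP table:
           e    c    d    b    d
      0    0    0    0    0    0
  e   0    1    1    1    1    1
  d   0    1    1    2    2    2
  b   0    1    1    2    3    3
  d   0    1    1    2    3    4
LCS length = dp[4][5] = 4

4


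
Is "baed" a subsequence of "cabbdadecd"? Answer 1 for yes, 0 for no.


Check if "baed" is a subsequence of "cabbdadecd"
Greedy scan:
  Position 0 ('c'): no match needed
  Position 1 ('a'): no match needed
  Position 2 ('b'): matches sub[0] = 'b'
  Position 3 ('b'): no match needed
  Position 4 ('d'): no match needed
  Position 5 ('a'): matches sub[1] = 'a'
  Position 6 ('d'): no match needed
  Position 7 ('e'): matches sub[2] = 'e'
  Position 8 ('c'): no match needed
  Position 9 ('d'): matches sub[3] = 'd'
All 4 characters matched => is a subsequence

1


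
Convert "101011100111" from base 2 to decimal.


Input: "101011100111" in base 2
Positional expansion:
  Digit '1' (value 1) x 2^11 = 2048
  Digit '0' (value 0) x 2^10 = 0
  Digit '1' (value 1) x 2^9 = 512
  Digit '0' (value 0) x 2^8 = 0
  Digit '1' (value 1) x 2^7 = 128
  Digit '1' (value 1) x 2^6 = 64
  Digit '1' (value 1) x 2^5 = 32
  Digit '0' (value 0) x 2^4 = 0
  Digit '0' (value 0) x 2^3 = 0
  Digit '1' (value 1) x 2^2 = 4
  Digit '1' (value 1) x 2^1 = 2
  Digit '1' (value 1) x 2^0 = 1
Sum = 2791

2791


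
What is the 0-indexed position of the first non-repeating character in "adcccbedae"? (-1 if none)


Input: adcccbedae
Character frequencies:
  'a': 2
  'b': 1
  'c': 3
  'd': 2
  'e': 2
Scanning left to right for freq == 1:
  Position 0 ('a'): freq=2, skip
  Position 1 ('d'): freq=2, skip
  Position 2 ('c'): freq=3, skip
  Position 3 ('c'): freq=3, skip
  Position 4 ('c'): freq=3, skip
  Position 5 ('b'): unique! => answer = 5

5


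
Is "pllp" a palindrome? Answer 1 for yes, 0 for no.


Input: pllp
Reversed: pllp
  Compare pos 0 ('p') with pos 3 ('p'): match
  Compare pos 1 ('l') with pos 2 ('l'): match
Result: palindrome

1


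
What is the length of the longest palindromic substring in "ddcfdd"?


Input: "ddcfdd"
Checking substrings for palindromes:
  [0:2] "dd" (len 2) => palindrome
  [4:6] "dd" (len 2) => palindrome
Longest palindromic substring: "dd" with length 2

2


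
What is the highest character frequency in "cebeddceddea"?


Input: cebeddceddea
Character counts:
  'a': 1
  'b': 1
  'c': 2
  'd': 4
  'e': 4
Maximum frequency: 4

4


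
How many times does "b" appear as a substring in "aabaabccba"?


Searching for "b" in "aabaabccba"
Scanning each position:
  Position 0: "a" => no
  Position 1: "a" => no
  Position 2: "b" => MATCH
  Position 3: "a" => no
  Position 4: "a" => no
  Position 5: "b" => MATCH
  Position 6: "c" => no
  Position 7: "c" => no
  Position 8: "b" => MATCH
  Position 9: "a" => no
Total occurrences: 3

3


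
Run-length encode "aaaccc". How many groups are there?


Input: aaaccc
Scanning for consecutive runs:
  Group 1: 'a' x 3 (positions 0-2)
  Group 2: 'c' x 3 (positions 3-5)
Total groups: 2

2


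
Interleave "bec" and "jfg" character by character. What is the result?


Interleaving "bec" and "jfg":
  Position 0: 'b' from first, 'j' from second => "bj"
  Position 1: 'e' from first, 'f' from second => "ef"
  Position 2: 'c' from first, 'g' from second => "cg"
Result: bjefcg

bjefcg


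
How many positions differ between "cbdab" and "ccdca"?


Comparing "cbdab" and "ccdca" position by position:
  Position 0: 'c' vs 'c' => same
  Position 1: 'b' vs 'c' => DIFFER
  Position 2: 'd' vs 'd' => same
  Position 3: 'a' vs 'c' => DIFFER
  Position 4: 'b' vs 'a' => DIFFER
Positions that differ: 3

3


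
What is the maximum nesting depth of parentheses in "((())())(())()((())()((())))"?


Input: "((())())(())()((())()((())))"
Tracking depth:
  Position 0 '(': depth becomes 1
  Position 1 '(': depth becomes 2
  Position 2 '(': depth becomes 3
  Position 3 ')': depth becomes 2
  Position 4 ')': depth becomes 1
  Position 5 '(': depth becomes 2
  Position 6 ')': depth becomes 1
  Position 7 ')': depth becomes 0
  Position 8 '(': depth becomes 1
  Position 9 '(': depth becomes 2
  Position 10 ')': depth becomes 1
  Position 11 ')': depth becomes 0
  Position 12 '(': depth becomes 1
  Position 13 ')': depth becomes 0
  Position 14 '(': depth becomes 1
  Position 15 '(': depth becomes 2
  Position 16 '(': depth becomes 3
  Position 17 ')': depth becomes 2
  Position 18 ')': depth becomes 1
  Position 19 '(': depth becomes 2
  Position 20 ')': depth becomes 1
  Position 21 '(': depth becomes 2
  Position 22 '(': depth becomes 3
  Position 23 '(': depth becomes 4
  Position 24 ')': depth becomes 3
  Position 25 ')': depth becomes 2
  Position 26 ')': depth becomes 1
  Position 27 ')': depth becomes 0
Maximum depth reached: 4

4


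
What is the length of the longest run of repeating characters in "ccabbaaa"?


Input: "ccabbaaa"
Scanning for longest run:
  Position 1 ('c'): continues run of 'c', length=2
  Position 2 ('a'): new char, reset run to 1
  Position 3 ('b'): new char, reset run to 1
  Position 4 ('b'): continues run of 'b', length=2
  Position 5 ('a'): new char, reset run to 1
  Position 6 ('a'): continues run of 'a', length=2
  Position 7 ('a'): continues run of 'a', length=3
Longest run: 'a' with length 3

3


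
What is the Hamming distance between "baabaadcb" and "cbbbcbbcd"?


Comparing "baabaadcb" and "cbbbcbbcd" position by position:
  Position 0: 'b' vs 'c' => differ
  Position 1: 'a' vs 'b' => differ
  Position 2: 'a' vs 'b' => differ
  Position 3: 'b' vs 'b' => same
  Position 4: 'a' vs 'c' => differ
  Position 5: 'a' vs 'b' => differ
  Position 6: 'd' vs 'b' => differ
  Position 7: 'c' vs 'c' => same
  Position 8: 'b' vs 'd' => differ
Total differences (Hamming distance): 7

7


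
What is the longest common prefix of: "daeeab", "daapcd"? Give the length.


Words: daeeab, daapcd
  Position 0: all 'd' => match
  Position 1: all 'a' => match
  Position 2: ('e', 'a') => mismatch, stop
LCP = "da" (length 2)

2


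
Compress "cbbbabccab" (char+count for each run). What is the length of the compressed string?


Input: cbbbabccab
Runs:
  'c' x 1 => "c1"
  'b' x 3 => "b3"
  'a' x 1 => "a1"
  'b' x 1 => "b1"
  'c' x 2 => "c2"
  'a' x 1 => "a1"
  'b' x 1 => "b1"
Compressed: "c1b3a1b1c2a1b1"
Compressed length: 14

14


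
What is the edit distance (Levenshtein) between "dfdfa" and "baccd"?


Computing edit distance: "dfdfa" -> "baccd"
DP table:
           b    a    c    c    d
      0    1    2    3    4    5
  d   1    1    2    3    4    4
  f   2    2    2    3    4    5
  d   3    3    3    3    4    4
  f   4    4    4    4    4    5
  a   5    5    4    5    5    5
Edit distance = dp[5][5] = 5

5


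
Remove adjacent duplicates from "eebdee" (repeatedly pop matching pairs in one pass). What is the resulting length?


Input: eebdee
Stack-based adjacent duplicate removal:
  Read 'e': push. Stack: e
  Read 'e': matches stack top 'e' => pop. Stack: (empty)
  Read 'b': push. Stack: b
  Read 'd': push. Stack: bd
  Read 'e': push. Stack: bde
  Read 'e': matches stack top 'e' => pop. Stack: bd
Final stack: "bd" (length 2)

2


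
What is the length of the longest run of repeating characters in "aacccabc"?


Input: "aacccabc"
Scanning for longest run:
  Position 1 ('a'): continues run of 'a', length=2
  Position 2 ('c'): new char, reset run to 1
  Position 3 ('c'): continues run of 'c', length=2
  Position 4 ('c'): continues run of 'c', length=3
  Position 5 ('a'): new char, reset run to 1
  Position 6 ('b'): new char, reset run to 1
  Position 7 ('c'): new char, reset run to 1
Longest run: 'c' with length 3

3


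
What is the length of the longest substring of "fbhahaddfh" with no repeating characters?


Input: "fbhahaddfh"
Sliding window (track last position of each char):
  Position 0 ('f'): window [0,0] length 1 -- new best
  Position 1 ('b'): window [0,1] length 2 -- new best
  Position 2 ('h'): window [0,2] length 3 -- new best
  Position 3 ('a'): window [0,3] length 4 -- new best
  Position 4 ('h'): repeat (last at 2), move window start to 3
  Position 4 ('h'): window [3,4] length 2
  Position 5 ('a'): repeat (last at 3), move window start to 4
  Position 5 ('a'): window [4,5] length 2
  Position 6 ('d'): window [4,6] length 3
  Position 7 ('d'): repeat (last at 6), move window start to 7
  Position 7 ('d'): window [7,7] length 1
  Position 8 ('f'): window [7,8] length 2
  Position 9 ('h'): window [7,9] length 3
Longest substring with no repeats: "fbha" with length 4

4


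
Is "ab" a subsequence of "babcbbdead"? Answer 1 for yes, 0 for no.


Check if "ab" is a subsequence of "babcbbdead"
Greedy scan:
  Position 0 ('b'): no match needed
  Position 1 ('a'): matches sub[0] = 'a'
  Position 2 ('b'): matches sub[1] = 'b'
  Position 3 ('c'): no match needed
  Position 4 ('b'): no match needed
  Position 5 ('b'): no match needed
  Position 6 ('d'): no match needed
  Position 7 ('e'): no match needed
  Position 8 ('a'): no match needed
  Position 9 ('d'): no match needed
All 2 characters matched => is a subsequence

1


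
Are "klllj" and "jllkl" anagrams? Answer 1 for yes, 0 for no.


Strings: "klllj", "jllkl"
Sorted first:  jklll
Sorted second: jklll
Sorted forms match => anagrams

1


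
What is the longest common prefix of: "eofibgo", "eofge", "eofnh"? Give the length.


Words: eofibgo, eofge, eofnh
  Position 0: all 'e' => match
  Position 1: all 'o' => match
  Position 2: all 'f' => match
  Position 3: ('i', 'g', 'n') => mismatch, stop
LCP = "eof" (length 3)

3


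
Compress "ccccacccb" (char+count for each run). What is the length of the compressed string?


Input: ccccacccb
Runs:
  'c' x 4 => "c4"
  'a' x 1 => "a1"
  'c' x 3 => "c3"
  'b' x 1 => "b1"
Compressed: "c4a1c3b1"
Compressed length: 8

8


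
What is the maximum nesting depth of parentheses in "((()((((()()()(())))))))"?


Input: "((()((((()()()(())))))))"
Tracking depth:
  Position 0 '(': depth becomes 1
  Position 1 '(': depth becomes 2
  Position 2 '(': depth becomes 3
  Position 3 ')': depth becomes 2
  Position 4 '(': depth becomes 3
  Position 5 '(': depth becomes 4
  Position 6 '(': depth becomes 5
  Position 7 '(': depth becomes 6
  Position 8 '(': depth becomes 7
  Position 9 ')': depth becomes 6
  Position 10 '(': depth becomes 7
  Position 11 ')': depth becomes 6
  Position 12 '(': depth becomes 7
  Position 13 ')': depth becomes 6
  Position 14 '(': depth becomes 7
  Position 15 '(': depth becomes 8
  Position 16 ')': depth becomes 7
  Position 17 ')': depth becomes 6
  Position 18 ')': depth becomes 5
  Position 19 ')': depth becomes 4
  Position 20 ')': depth becomes 3
  Position 21 ')': depth becomes 2
  Position 22 ')': depth becomes 1
  Position 23 ')': depth becomes 0
Maximum depth reached: 8

8


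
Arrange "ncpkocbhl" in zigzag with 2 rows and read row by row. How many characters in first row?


Zigzag "ncpkocbhl" into 2 rows:
Placing characters:
  'n' => row 0
  'c' => row 1
  'p' => row 0
  'k' => row 1
  'o' => row 0
  'c' => row 1
  'b' => row 0
  'h' => row 1
  'l' => row 0
Rows:
  Row 0: "npobl"
  Row 1: "ckch"
First row length: 5

5


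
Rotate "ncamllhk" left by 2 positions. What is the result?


Input: "ncamllhk", rotate left by 2
First 2 characters: "nc"
Remaining characters: "amllhk"
Concatenate remaining + first: "amllhk" + "nc" = "amllhknc"

amllhknc


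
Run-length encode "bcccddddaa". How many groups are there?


Input: bcccddddaa
Scanning for consecutive runs:
  Group 1: 'b' x 1 (positions 0-0)
  Group 2: 'c' x 3 (positions 1-3)
  Group 3: 'd' x 4 (positions 4-7)
  Group 4: 'a' x 2 (positions 8-9)
Total groups: 4

4


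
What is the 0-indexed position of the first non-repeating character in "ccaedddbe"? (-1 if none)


Input: ccaedddbe
Character frequencies:
  'a': 1
  'b': 1
  'c': 2
  'd': 3
  'e': 2
Scanning left to right for freq == 1:
  Position 0 ('c'): freq=2, skip
  Position 1 ('c'): freq=2, skip
  Position 2 ('a'): unique! => answer = 2

2


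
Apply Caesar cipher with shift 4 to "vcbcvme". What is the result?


Caesar cipher: shift "vcbcvme" by 4
  'v' (pos 21) + 4 = pos 25 = 'z'
  'c' (pos 2) + 4 = pos 6 = 'g'
  'b' (pos 1) + 4 = pos 5 = 'f'
  'c' (pos 2) + 4 = pos 6 = 'g'
  'v' (pos 21) + 4 = pos 25 = 'z'
  'm' (pos 12) + 4 = pos 16 = 'q'
  'e' (pos 4) + 4 = pos 8 = 'i'
Result: zgfgzqi

zgfgzqi


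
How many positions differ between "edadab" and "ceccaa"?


Comparing "edadab" and "ceccaa" position by position:
  Position 0: 'e' vs 'c' => DIFFER
  Position 1: 'd' vs 'e' => DIFFER
  Position 2: 'a' vs 'c' => DIFFER
  Position 3: 'd' vs 'c' => DIFFER
  Position 4: 'a' vs 'a' => same
  Position 5: 'b' vs 'a' => DIFFER
Positions that differ: 5

5


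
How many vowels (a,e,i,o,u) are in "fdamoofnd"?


Input: fdamoofnd
Checking each character:
  'f' at position 0: consonant
  'd' at position 1: consonant
  'a' at position 2: vowel (running total: 1)
  'm' at position 3: consonant
  'o' at position 4: vowel (running total: 2)
  'o' at position 5: vowel (running total: 3)
  'f' at position 6: consonant
  'n' at position 7: consonant
  'd' at position 8: consonant
Total vowels: 3

3


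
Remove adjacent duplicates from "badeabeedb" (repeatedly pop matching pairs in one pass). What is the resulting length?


Input: badeabeedb
Stack-based adjacent duplicate removal:
  Read 'b': push. Stack: b
  Read 'a': push. Stack: ba
  Read 'd': push. Stack: bad
  Read 'e': push. Stack: bade
  Read 'a': push. Stack: badea
  Read 'b': push. Stack: badeab
  Read 'e': push. Stack: badeabe
  Read 'e': matches stack top 'e' => pop. Stack: badeab
  Read 'd': push. Stack: badeabd
  Read 'b': push. Stack: badeabdb
Final stack: "badeabdb" (length 8)

8


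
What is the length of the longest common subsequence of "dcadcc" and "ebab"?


LCS of "dcadcc" and "ebab"
DP table:
           e    b    a    b
      0    0    0    0    0
  d   0    0    0    0    0
  c   0    0    0    0    0
  a   0    0    0    1    1
  d   0    0    0    1    1
  c   0    0    0    1    1
  c   0    0    0    1    1
LCS length = dp[6][4] = 1

1


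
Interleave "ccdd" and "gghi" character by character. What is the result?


Interleaving "ccdd" and "gghi":
  Position 0: 'c' from first, 'g' from second => "cg"
  Position 1: 'c' from first, 'g' from second => "cg"
  Position 2: 'd' from first, 'h' from second => "dh"
  Position 3: 'd' from first, 'i' from second => "di"
Result: cgcgdhdi

cgcgdhdi


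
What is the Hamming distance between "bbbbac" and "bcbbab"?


Comparing "bbbbac" and "bcbbab" position by position:
  Position 0: 'b' vs 'b' => same
  Position 1: 'b' vs 'c' => differ
  Position 2: 'b' vs 'b' => same
  Position 3: 'b' vs 'b' => same
  Position 4: 'a' vs 'a' => same
  Position 5: 'c' vs 'b' => differ
Total differences (Hamming distance): 2

2


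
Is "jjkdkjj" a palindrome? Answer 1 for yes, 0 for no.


Input: jjkdkjj
Reversed: jjkdkjj
  Compare pos 0 ('j') with pos 6 ('j'): match
  Compare pos 1 ('j') with pos 5 ('j'): match
  Compare pos 2 ('k') with pos 4 ('k'): match
Result: palindrome

1


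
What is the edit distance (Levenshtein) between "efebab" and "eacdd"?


Computing edit distance: "efebab" -> "eacdd"
DP table:
           e    a    c    d    d
      0    1    2    3    4    5
  e   1    0    1    2    3    4
  f   2    1    1    2    3    4
  e   3    2    2    2    3    4
  b   4    3    3    3    3    4
  a   5    4    3    4    4    4
  b   6    5    4    4    5    5
Edit distance = dp[6][5] = 5

5


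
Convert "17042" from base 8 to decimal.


Input: "17042" in base 8
Positional expansion:
  Digit '1' (value 1) x 8^4 = 4096
  Digit '7' (value 7) x 8^3 = 3584
  Digit '0' (value 0) x 8^2 = 0
  Digit '4' (value 4) x 8^1 = 32
  Digit '2' (value 2) x 8^0 = 2
Sum = 7714

7714


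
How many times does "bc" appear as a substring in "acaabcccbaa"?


Searching for "bc" in "acaabcccbaa"
Scanning each position:
  Position 0: "ac" => no
  Position 1: "ca" => no
  Position 2: "aa" => no
  Position 3: "ab" => no
  Position 4: "bc" => MATCH
  Position 5: "cc" => no
  Position 6: "cc" => no
  Position 7: "cb" => no
  Position 8: "ba" => no
  Position 9: "aa" => no
Total occurrences: 1

1


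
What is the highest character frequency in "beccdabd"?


Input: beccdabd
Character counts:
  'a': 1
  'b': 2
  'c': 2
  'd': 2
  'e': 1
Maximum frequency: 2

2


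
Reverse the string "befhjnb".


Input: befhjnb
Reading characters right to left:
  Position 6: 'b'
  Position 5: 'n'
  Position 4: 'j'
  Position 3: 'h'
  Position 2: 'f'
  Position 1: 'e'
  Position 0: 'b'
Reversed: bnjhfeb

bnjhfeb


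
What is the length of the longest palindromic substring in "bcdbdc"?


Input: "bcdbdc"
Checking substrings for palindromes:
  [1:6] "cdbdc" (len 5) => palindrome
  [2:5] "dbd" (len 3) => palindrome
Longest palindromic substring: "cdbdc" with length 5

5


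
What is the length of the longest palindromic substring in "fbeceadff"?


Input: "fbeceadff"
Checking substrings for palindromes:
  [2:5] "ece" (len 3) => palindrome
  [7:9] "ff" (len 2) => palindrome
Longest palindromic substring: "ece" with length 3

3


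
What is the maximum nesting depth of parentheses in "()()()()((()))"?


Input: "()()()()((()))"
Tracking depth:
  Position 0 '(': depth becomes 1
  Position 1 ')': depth becomes 0
  Position 2 '(': depth becomes 1
  Position 3 ')': depth becomes 0
  Position 4 '(': depth becomes 1
  Position 5 ')': depth becomes 0
  Position 6 '(': depth becomes 1
  Position 7 ')': depth becomes 0
  Position 8 '(': depth becomes 1
  Position 9 '(': depth becomes 2
  Position 10 '(': depth becomes 3
  Position 11 ')': depth becomes 2
  Position 12 ')': depth becomes 1
  Position 13 ')': depth becomes 0
Maximum depth reached: 3

3


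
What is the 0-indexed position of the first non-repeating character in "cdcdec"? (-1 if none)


Input: cdcdec
Character frequencies:
  'c': 3
  'd': 2
  'e': 1
Scanning left to right for freq == 1:
  Position 0 ('c'): freq=3, skip
  Position 1 ('d'): freq=2, skip
  Position 2 ('c'): freq=3, skip
  Position 3 ('d'): freq=2, skip
  Position 4 ('e'): unique! => answer = 4

4


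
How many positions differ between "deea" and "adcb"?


Comparing "deea" and "adcb" position by position:
  Position 0: 'd' vs 'a' => DIFFER
  Position 1: 'e' vs 'd' => DIFFER
  Position 2: 'e' vs 'c' => DIFFER
  Position 3: 'a' vs 'b' => DIFFER
Positions that differ: 4

4


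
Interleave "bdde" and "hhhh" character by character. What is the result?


Interleaving "bdde" and "hhhh":
  Position 0: 'b' from first, 'h' from second => "bh"
  Position 1: 'd' from first, 'h' from second => "dh"
  Position 2: 'd' from first, 'h' from second => "dh"
  Position 3: 'e' from first, 'h' from second => "eh"
Result: bhdhdheh

bhdhdheh


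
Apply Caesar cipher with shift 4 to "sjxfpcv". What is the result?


Caesar cipher: shift "sjxfpcv" by 4
  's' (pos 18) + 4 = pos 22 = 'w'
  'j' (pos 9) + 4 = pos 13 = 'n'
  'x' (pos 23) + 4 = pos 1 = 'b'
  'f' (pos 5) + 4 = pos 9 = 'j'
  'p' (pos 15) + 4 = pos 19 = 't'
  'c' (pos 2) + 4 = pos 6 = 'g'
  'v' (pos 21) + 4 = pos 25 = 'z'
Result: wnbjtgz

wnbjtgz


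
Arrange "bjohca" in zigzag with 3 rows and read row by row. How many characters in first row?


Zigzag "bjohca" into 3 rows:
Placing characters:
  'b' => row 0
  'j' => row 1
  'o' => row 2
  'h' => row 1
  'c' => row 0
  'a' => row 1
Rows:
  Row 0: "bc"
  Row 1: "jha"
  Row 2: "o"
First row length: 2

2


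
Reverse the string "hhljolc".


Input: hhljolc
Reading characters right to left:
  Position 6: 'c'
  Position 5: 'l'
  Position 4: 'o'
  Position 3: 'j'
  Position 2: 'l'
  Position 1: 'h'
  Position 0: 'h'
Reversed: clojlhh

clojlhh


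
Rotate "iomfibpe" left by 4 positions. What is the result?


Input: "iomfibpe", rotate left by 4
First 4 characters: "iomf"
Remaining characters: "ibpe"
Concatenate remaining + first: "ibpe" + "iomf" = "ibpeiomf"

ibpeiomf


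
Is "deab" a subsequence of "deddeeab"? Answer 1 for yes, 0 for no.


Check if "deab" is a subsequence of "deddeeab"
Greedy scan:
  Position 0 ('d'): matches sub[0] = 'd'
  Position 1 ('e'): matches sub[1] = 'e'
  Position 2 ('d'): no match needed
  Position 3 ('d'): no match needed
  Position 4 ('e'): no match needed
  Position 5 ('e'): no match needed
  Position 6 ('a'): matches sub[2] = 'a'
  Position 7 ('b'): matches sub[3] = 'b'
All 4 characters matched => is a subsequence

1


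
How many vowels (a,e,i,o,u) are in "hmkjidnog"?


Input: hmkjidnog
Checking each character:
  'h' at position 0: consonant
  'm' at position 1: consonant
  'k' at position 2: consonant
  'j' at position 3: consonant
  'i' at position 4: vowel (running total: 1)
  'd' at position 5: consonant
  'n' at position 6: consonant
  'o' at position 7: vowel (running total: 2)
  'g' at position 8: consonant
Total vowels: 2

2


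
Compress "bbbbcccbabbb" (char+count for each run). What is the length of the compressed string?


Input: bbbbcccbabbb
Runs:
  'b' x 4 => "b4"
  'c' x 3 => "c3"
  'b' x 1 => "b1"
  'a' x 1 => "a1"
  'b' x 3 => "b3"
Compressed: "b4c3b1a1b3"
Compressed length: 10

10


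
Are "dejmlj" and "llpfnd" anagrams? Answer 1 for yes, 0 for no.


Strings: "dejmlj", "llpfnd"
Sorted first:  dejjlm
Sorted second: dfllnp
Differ at position 1: 'e' vs 'f' => not anagrams

0


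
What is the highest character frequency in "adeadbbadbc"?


Input: adeadbbadbc
Character counts:
  'a': 3
  'b': 3
  'c': 1
  'd': 3
  'e': 1
Maximum frequency: 3

3


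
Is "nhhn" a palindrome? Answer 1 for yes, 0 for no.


Input: nhhn
Reversed: nhhn
  Compare pos 0 ('n') with pos 3 ('n'): match
  Compare pos 1 ('h') with pos 2 ('h'): match
Result: palindrome

1


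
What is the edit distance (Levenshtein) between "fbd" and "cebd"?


Computing edit distance: "fbd" -> "cebd"
DP table:
           c    e    b    d
      0    1    2    3    4
  f   1    1    2    3    4
  b   2    2    2    2    3
  d   3    3    3    3    2
Edit distance = dp[3][4] = 2

2


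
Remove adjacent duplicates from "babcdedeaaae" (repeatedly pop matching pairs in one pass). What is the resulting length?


Input: babcdedeaaae
Stack-based adjacent duplicate removal:
  Read 'b': push. Stack: b
  Read 'a': push. Stack: ba
  Read 'b': push. Stack: bab
  Read 'c': push. Stack: babc
  Read 'd': push. Stack: babcd
  Read 'e': push. Stack: babcde
  Read 'd': push. Stack: babcded
  Read 'e': push. Stack: babcdede
  Read 'a': push. Stack: babcdedea
  Read 'a': matches stack top 'a' => pop. Stack: babcdede
  Read 'a': push. Stack: babcdedea
  Read 'e': push. Stack: babcdedeae
Final stack: "babcdedeae" (length 10)

10


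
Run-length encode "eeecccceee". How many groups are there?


Input: eeecccceee
Scanning for consecutive runs:
  Group 1: 'e' x 3 (positions 0-2)
  Group 2: 'c' x 4 (positions 3-6)
  Group 3: 'e' x 3 (positions 7-9)
Total groups: 3

3


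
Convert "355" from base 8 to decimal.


Input: "355" in base 8
Positional expansion:
  Digit '3' (value 3) x 8^2 = 192
  Digit '5' (value 5) x 8^1 = 40
  Digit '5' (value 5) x 8^0 = 5
Sum = 237

237


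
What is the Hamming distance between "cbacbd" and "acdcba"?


Comparing "cbacbd" and "acdcba" position by position:
  Position 0: 'c' vs 'a' => differ
  Position 1: 'b' vs 'c' => differ
  Position 2: 'a' vs 'd' => differ
  Position 3: 'c' vs 'c' => same
  Position 4: 'b' vs 'b' => same
  Position 5: 'd' vs 'a' => differ
Total differences (Hamming distance): 4

4


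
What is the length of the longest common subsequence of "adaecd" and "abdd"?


LCS of "adaecd" and "abdd"
DP table:
           a    b    d    d
      0    0    0    0    0
  a   0    1    1    1    1
  d   0    1    1    2    2
  a   0    1    1    2    2
  e   0    1    1    2    2
  c   0    1    1    2    2
  d   0    1    1    2    3
LCS length = dp[6][4] = 3

3


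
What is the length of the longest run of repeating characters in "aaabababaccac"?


Input: "aaabababaccac"
Scanning for longest run:
  Position 1 ('a'): continues run of 'a', length=2
  Position 2 ('a'): continues run of 'a', length=3
  Position 3 ('b'): new char, reset run to 1
  Position 4 ('a'): new char, reset run to 1
  Position 5 ('b'): new char, reset run to 1
  Position 6 ('a'): new char, reset run to 1
  Position 7 ('b'): new char, reset run to 1
  Position 8 ('a'): new char, reset run to 1
  Position 9 ('c'): new char, reset run to 1
  Position 10 ('c'): continues run of 'c', length=2
  Position 11 ('a'): new char, reset run to 1
  Position 12 ('c'): new char, reset run to 1
Longest run: 'a' with length 3

3


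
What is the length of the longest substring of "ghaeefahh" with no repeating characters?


Input: "ghaeefahh"
Sliding window (track last position of each char):
  Position 0 ('g'): window [0,0] length 1 -- new best
  Position 1 ('h'): window [0,1] length 2 -- new best
  Position 2 ('a'): window [0,2] length 3 -- new best
  Position 3 ('e'): window [0,3] length 4 -- new best
  Position 4 ('e'): repeat (last at 3), move window start to 4
  Position 4 ('e'): window [4,4] length 1
  Position 5 ('f'): window [4,5] length 2
  Position 6 ('a'): window [4,6] length 3
  Position 7 ('h'): window [4,7] length 4
  Position 8 ('h'): repeat (last at 7), move window start to 8
  Position 8 ('h'): window [8,8] length 1
Longest substring with no repeats: "ghae" with length 4

4


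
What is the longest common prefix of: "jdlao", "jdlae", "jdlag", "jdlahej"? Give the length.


Words: jdlao, jdlae, jdlag, jdlahej
  Position 0: all 'j' => match
  Position 1: all 'd' => match
  Position 2: all 'l' => match
  Position 3: all 'a' => match
  Position 4: ('o', 'e', 'g', 'h') => mismatch, stop
LCP = "jdla" (length 4)

4


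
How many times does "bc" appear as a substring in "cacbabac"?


Searching for "bc" in "cacbabac"
Scanning each position:
  Position 0: "ca" => no
  Position 1: "ac" => no
  Position 2: "cb" => no
  Position 3: "ba" => no
  Position 4: "ab" => no
  Position 5: "ba" => no
  Position 6: "ac" => no
Total occurrences: 0

0


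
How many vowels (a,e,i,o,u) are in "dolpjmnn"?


Input: dolpjmnn
Checking each character:
  'd' at position 0: consonant
  'o' at position 1: vowel (running total: 1)
  'l' at position 2: consonant
  'p' at position 3: consonant
  'j' at position 4: consonant
  'm' at position 5: consonant
  'n' at position 6: consonant
  'n' at position 7: consonant
Total vowels: 1

1


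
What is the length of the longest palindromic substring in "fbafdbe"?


Input: "fbafdbe"
Checking substrings for palindromes:
  No multi-char palindromic substrings found
Longest palindromic substring: "f" with length 1

1


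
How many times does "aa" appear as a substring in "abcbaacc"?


Searching for "aa" in "abcbaacc"
Scanning each position:
  Position 0: "ab" => no
  Position 1: "bc" => no
  Position 2: "cb" => no
  Position 3: "ba" => no
  Position 4: "aa" => MATCH
  Position 5: "ac" => no
  Position 6: "cc" => no
Total occurrences: 1

1


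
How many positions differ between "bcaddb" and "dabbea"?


Comparing "bcaddb" and "dabbea" position by position:
  Position 0: 'b' vs 'd' => DIFFER
  Position 1: 'c' vs 'a' => DIFFER
  Position 2: 'a' vs 'b' => DIFFER
  Position 3: 'd' vs 'b' => DIFFER
  Position 4: 'd' vs 'e' => DIFFER
  Position 5: 'b' vs 'a' => DIFFER
Positions that differ: 6

6


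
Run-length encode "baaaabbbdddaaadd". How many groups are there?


Input: baaaabbbdddaaadd
Scanning for consecutive runs:
  Group 1: 'b' x 1 (positions 0-0)
  Group 2: 'a' x 4 (positions 1-4)
  Group 3: 'b' x 3 (positions 5-7)
  Group 4: 'd' x 3 (positions 8-10)
  Group 5: 'a' x 3 (positions 11-13)
  Group 6: 'd' x 2 (positions 14-15)
Total groups: 6

6


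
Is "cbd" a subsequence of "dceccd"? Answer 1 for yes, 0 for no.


Check if "cbd" is a subsequence of "dceccd"
Greedy scan:
  Position 0 ('d'): no match needed
  Position 1 ('c'): matches sub[0] = 'c'
  Position 2 ('e'): no match needed
  Position 3 ('c'): no match needed
  Position 4 ('c'): no match needed
  Position 5 ('d'): no match needed
Only matched 1/3 characters => not a subsequence

0


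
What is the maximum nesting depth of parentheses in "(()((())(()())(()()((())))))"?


Input: "(()((())(()())(()()((())))))"
Tracking depth:
  Position 0 '(': depth becomes 1
  Position 1 '(': depth becomes 2
  Position 2 ')': depth becomes 1
  Position 3 '(': depth becomes 2
  Position 4 '(': depth becomes 3
  Position 5 '(': depth becomes 4
  Position 6 ')': depth becomes 3
  Position 7 ')': depth becomes 2
  Position 8 '(': depth becomes 3
  Position 9 '(': depth becomes 4
  Position 10 ')': depth becomes 3
  Position 11 '(': depth becomes 4
  Position 12 ')': depth becomes 3
  Position 13 ')': depth becomes 2
  Position 14 '(': depth becomes 3
  Position 15 '(': depth becomes 4
  Position 16 ')': depth becomes 3
  Position 17 '(': depth becomes 4
  Position 18 ')': depth becomes 3
  Position 19 '(': depth becomes 4
  Position 20 '(': depth becomes 5
  Position 21 '(': depth becomes 6
  Position 22 ')': depth becomes 5
  Position 23 ')': depth becomes 4
  Position 24 ')': depth becomes 3
  Position 25 ')': depth becomes 2
  Position 26 ')': depth becomes 1
  Position 27 ')': depth becomes 0
Maximum depth reached: 6

6


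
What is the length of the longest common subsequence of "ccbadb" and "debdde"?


LCS of "ccbadb" and "debdde"
DP table:
           d    e    b    d    d    e
      0    0    0    0    0    0    0
  c   0    0    0    0    0    0    0
  c   0    0    0    0    0    0    0
  b   0    0    0    1    1    1    1
  a   0    0    0    1    1    1    1
  d   0    1    1    1    2    2    2
  b   0    1    1    2    2    2    2
LCS length = dp[6][6] = 2

2


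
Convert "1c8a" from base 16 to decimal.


Input: "1c8a" in base 16
Positional expansion:
  Digit '1' (value 1) x 16^3 = 4096
  Digit 'c' (value 12) x 16^2 = 3072
  Digit '8' (value 8) x 16^1 = 128
  Digit 'a' (value 10) x 16^0 = 10
Sum = 7306

7306


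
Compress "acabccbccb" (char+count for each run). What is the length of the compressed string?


Input: acabccbccb
Runs:
  'a' x 1 => "a1"
  'c' x 1 => "c1"
  'a' x 1 => "a1"
  'b' x 1 => "b1"
  'c' x 2 => "c2"
  'b' x 1 => "b1"
  'c' x 2 => "c2"
  'b' x 1 => "b1"
Compressed: "a1c1a1b1c2b1c2b1"
Compressed length: 16

16


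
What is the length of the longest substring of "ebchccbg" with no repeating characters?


Input: "ebchccbg"
Sliding window (track last position of each char):
  Position 0 ('e'): window [0,0] length 1 -- new best
  Position 1 ('b'): window [0,1] length 2 -- new best
  Position 2 ('c'): window [0,2] length 3 -- new best
  Position 3 ('h'): window [0,3] length 4 -- new best
  Position 4 ('c'): repeat (last at 2), move window start to 3
  Position 4 ('c'): window [3,4] length 2
  Position 5 ('c'): repeat (last at 4), move window start to 5
  Position 5 ('c'): window [5,5] length 1
  Position 6 ('b'): window [5,6] length 2
  Position 7 ('g'): window [5,7] length 3
Longest substring with no repeats: "ebch" with length 4

4


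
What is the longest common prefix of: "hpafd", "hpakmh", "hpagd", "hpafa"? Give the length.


Words: hpafd, hpakmh, hpagd, hpafa
  Position 0: all 'h' => match
  Position 1: all 'p' => match
  Position 2: all 'a' => match
  Position 3: ('f', 'k', 'g', 'f') => mismatch, stop
LCP = "hpa" (length 3)

3


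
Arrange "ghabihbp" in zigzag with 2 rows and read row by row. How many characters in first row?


Zigzag "ghabihbp" into 2 rows:
Placing characters:
  'g' => row 0
  'h' => row 1
  'a' => row 0
  'b' => row 1
  'i' => row 0
  'h' => row 1
  'b' => row 0
  'p' => row 1
Rows:
  Row 0: "gaib"
  Row 1: "hbhp"
First row length: 4

4


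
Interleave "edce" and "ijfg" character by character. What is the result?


Interleaving "edce" and "ijfg":
  Position 0: 'e' from first, 'i' from second => "ei"
  Position 1: 'd' from first, 'j' from second => "dj"
  Position 2: 'c' from first, 'f' from second => "cf"
  Position 3: 'e' from first, 'g' from second => "eg"
Result: eidjcfeg

eidjcfeg


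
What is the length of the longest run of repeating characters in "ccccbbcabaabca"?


Input: "ccccbbcabaabca"
Scanning for longest run:
  Position 1 ('c'): continues run of 'c', length=2
  Position 2 ('c'): continues run of 'c', length=3
  Position 3 ('c'): continues run of 'c', length=4
  Position 4 ('b'): new char, reset run to 1
  Position 5 ('b'): continues run of 'b', length=2
  Position 6 ('c'): new char, reset run to 1
  Position 7 ('a'): new char, reset run to 1
  Position 8 ('b'): new char, reset run to 1
  Position 9 ('a'): new char, reset run to 1
  Position 10 ('a'): continues run of 'a', length=2
  Position 11 ('b'): new char, reset run to 1
  Position 12 ('c'): new char, reset run to 1
  Position 13 ('a'): new char, reset run to 1
Longest run: 'c' with length 4

4


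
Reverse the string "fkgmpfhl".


Input: fkgmpfhl
Reading characters right to left:
  Position 7: 'l'
  Position 6: 'h'
  Position 5: 'f'
  Position 4: 'p'
  Position 3: 'm'
  Position 2: 'g'
  Position 1: 'k'
  Position 0: 'f'
Reversed: lhfpmgkf

lhfpmgkf


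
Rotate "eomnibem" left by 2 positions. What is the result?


Input: "eomnibem", rotate left by 2
First 2 characters: "eo"
Remaining characters: "mnibem"
Concatenate remaining + first: "mnibem" + "eo" = "mnibemeo"

mnibemeo


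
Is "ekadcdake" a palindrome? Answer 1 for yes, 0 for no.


Input: ekadcdake
Reversed: ekadcdake
  Compare pos 0 ('e') with pos 8 ('e'): match
  Compare pos 1 ('k') with pos 7 ('k'): match
  Compare pos 2 ('a') with pos 6 ('a'): match
  Compare pos 3 ('d') with pos 5 ('d'): match
Result: palindrome

1


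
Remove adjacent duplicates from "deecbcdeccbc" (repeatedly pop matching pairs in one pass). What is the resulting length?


Input: deecbcdeccbc
Stack-based adjacent duplicate removal:
  Read 'd': push. Stack: d
  Read 'e': push. Stack: de
  Read 'e': matches stack top 'e' => pop. Stack: d
  Read 'c': push. Stack: dc
  Read 'b': push. Stack: dcb
  Read 'c': push. Stack: dcbc
  Read 'd': push. Stack: dcbcd
  Read 'e': push. Stack: dcbcde
  Read 'c': push. Stack: dcbcdec
  Read 'c': matches stack top 'c' => pop. Stack: dcbcde
  Read 'b': push. Stack: dcbcdeb
  Read 'c': push. Stack: dcbcdebc
Final stack: "dcbcdebc" (length 8)

8


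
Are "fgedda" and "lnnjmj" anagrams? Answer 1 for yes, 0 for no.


Strings: "fgedda", "lnnjmj"
Sorted first:  addefg
Sorted second: jjlmnn
Differ at position 0: 'a' vs 'j' => not anagrams

0


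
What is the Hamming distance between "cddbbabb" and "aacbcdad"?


Comparing "cddbbabb" and "aacbcdad" position by position:
  Position 0: 'c' vs 'a' => differ
  Position 1: 'd' vs 'a' => differ
  Position 2: 'd' vs 'c' => differ
  Position 3: 'b' vs 'b' => same
  Position 4: 'b' vs 'c' => differ
  Position 5: 'a' vs 'd' => differ
  Position 6: 'b' vs 'a' => differ
  Position 7: 'b' vs 'd' => differ
Total differences (Hamming distance): 7

7


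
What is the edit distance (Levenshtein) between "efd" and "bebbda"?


Computing edit distance: "efd" -> "bebbda"
DP table:
           b    e    b    b    d    a
      0    1    2    3    4    5    6
  e   1    1    1    2    3    4    5
  f   2    2    2    2    3    4    5
  d   3    3    3    3    3    3    4
Edit distance = dp[3][6] = 4

4


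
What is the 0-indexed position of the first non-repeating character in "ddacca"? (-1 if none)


Input: ddacca
Character frequencies:
  'a': 2
  'c': 2
  'd': 2
Scanning left to right for freq == 1:
  Position 0 ('d'): freq=2, skip
  Position 1 ('d'): freq=2, skip
  Position 2 ('a'): freq=2, skip
  Position 3 ('c'): freq=2, skip
  Position 4 ('c'): freq=2, skip
  Position 5 ('a'): freq=2, skip
  No unique character found => answer = -1

-1


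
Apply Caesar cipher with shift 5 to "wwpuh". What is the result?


Caesar cipher: shift "wwpuh" by 5
  'w' (pos 22) + 5 = pos 1 = 'b'
  'w' (pos 22) + 5 = pos 1 = 'b'
  'p' (pos 15) + 5 = pos 20 = 'u'
  'u' (pos 20) + 5 = pos 25 = 'z'
  'h' (pos 7) + 5 = pos 12 = 'm'
Result: bbuzm

bbuzm


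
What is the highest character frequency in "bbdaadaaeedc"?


Input: bbdaadaaeedc
Character counts:
  'a': 4
  'b': 2
  'c': 1
  'd': 3
  'e': 2
Maximum frequency: 4

4


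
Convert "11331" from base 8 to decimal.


Input: "11331" in base 8
Positional expansion:
  Digit '1' (value 1) x 8^4 = 4096
  Digit '1' (value 1) x 8^3 = 512
  Digit '3' (value 3) x 8^2 = 192
  Digit '3' (value 3) x 8^1 = 24
  Digit '1' (value 1) x 8^0 = 1
Sum = 4825

4825


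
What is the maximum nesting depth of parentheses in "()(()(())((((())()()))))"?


Input: "()(()(())((((())()()))))"
Tracking depth:
  Position 0 '(': depth becomes 1
  Position 1 ')': depth becomes 0
  Position 2 '(': depth becomes 1
  Position 3 '(': depth becomes 2
  Position 4 ')': depth becomes 1
  Position 5 '(': depth becomes 2
  Position 6 '(': depth becomes 3
  Position 7 ')': depth becomes 2
  Position 8 ')': depth becomes 1
  Position 9 '(': depth becomes 2
  Position 10 '(': depth becomes 3
  Position 11 '(': depth becomes 4
  Position 12 '(': depth becomes 5
  Position 13 '(': depth becomes 6
  Position 14 ')': depth becomes 5
  Position 15 ')': depth becomes 4
  Position 16 '(': depth becomes 5
  Position 17 ')': depth becomes 4
  Position 18 '(': depth becomes 5
  Position 19 ')': depth becomes 4
  Position 20 ')': depth becomes 3
  Position 21 ')': depth becomes 2
  Position 22 ')': depth becomes 1
  Position 23 ')': depth becomes 0
Maximum depth reached: 6

6


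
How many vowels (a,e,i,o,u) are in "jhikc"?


Input: jhikc
Checking each character:
  'j' at position 0: consonant
  'h' at position 1: consonant
  'i' at position 2: vowel (running total: 1)
  'k' at position 3: consonant
  'c' at position 4: consonant
Total vowels: 1

1


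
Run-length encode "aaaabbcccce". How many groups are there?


Input: aaaabbcccce
Scanning for consecutive runs:
  Group 1: 'a' x 4 (positions 0-3)
  Group 2: 'b' x 2 (positions 4-5)
  Group 3: 'c' x 4 (positions 6-9)
  Group 4: 'e' x 1 (positions 10-10)
Total groups: 4

4


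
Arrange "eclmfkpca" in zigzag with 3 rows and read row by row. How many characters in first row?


Zigzag "eclmfkpca" into 3 rows:
Placing characters:
  'e' => row 0
  'c' => row 1
  'l' => row 2
  'm' => row 1
  'f' => row 0
  'k' => row 1
  'p' => row 2
  'c' => row 1
  'a' => row 0
Rows:
  Row 0: "efa"
  Row 1: "cmkc"
  Row 2: "lp"
First row length: 3

3


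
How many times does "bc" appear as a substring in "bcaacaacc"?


Searching for "bc" in "bcaacaacc"
Scanning each position:
  Position 0: "bc" => MATCH
  Position 1: "ca" => no
  Position 2: "aa" => no
  Position 3: "ac" => no
  Position 4: "ca" => no
  Position 5: "aa" => no
  Position 6: "ac" => no
  Position 7: "cc" => no
Total occurrences: 1

1


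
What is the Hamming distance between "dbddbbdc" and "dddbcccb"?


Comparing "dbddbbdc" and "dddbcccb" position by position:
  Position 0: 'd' vs 'd' => same
  Position 1: 'b' vs 'd' => differ
  Position 2: 'd' vs 'd' => same
  Position 3: 'd' vs 'b' => differ
  Position 4: 'b' vs 'c' => differ
  Position 5: 'b' vs 'c' => differ
  Position 6: 'd' vs 'c' => differ
  Position 7: 'c' vs 'b' => differ
Total differences (Hamming distance): 6

6
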